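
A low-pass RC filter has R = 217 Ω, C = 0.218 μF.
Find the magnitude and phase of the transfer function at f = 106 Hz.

Step 1 — Angular frequency: ω = 2π·106 = 666 rad/s.
Step 2 — Transfer function: H(jω) = 1/(1 + jωRC).
Step 3 — Denominator: 1 + jωRC = 1 + j·666·217·2.18e-07 = 1 + j0.03151.
Step 4 — H = 0.999 - j0.03148.
Step 5 — Magnitude: |H| = 0.9995 (-0.0 dB); phase: φ = -1.8°.

|H| = 0.9995 (-0.0 dB), φ = -1.8°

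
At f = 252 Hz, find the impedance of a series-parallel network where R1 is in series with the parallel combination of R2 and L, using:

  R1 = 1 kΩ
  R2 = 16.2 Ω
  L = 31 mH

Step 1 — Angular frequency: ω = 2π·f = 2π·252 = 1583 rad/s.
Step 2 — Component impedances:
  R1: Z = R = 1000 Ω
  R2: Z = R = 16.2 Ω
  L: Z = jωL = j·1583·0.031 = 0 + j49.08 Ω
Step 3 — Parallel branch: R2 || L = 1/(1/R2 + 1/L) = 14.61 + j4.822 Ω.
Step 4 — Series with R1: Z_total = R1 + (R2 || L) = 1015 + j4.822 Ω = 1015∠0.3° Ω.

Z = 1015 + j4.822 Ω = 1015∠0.3° Ω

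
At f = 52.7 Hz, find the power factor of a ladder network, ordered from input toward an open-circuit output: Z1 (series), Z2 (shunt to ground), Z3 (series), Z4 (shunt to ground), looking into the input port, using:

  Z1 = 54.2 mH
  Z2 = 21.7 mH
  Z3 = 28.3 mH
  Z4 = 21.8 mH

Step 1 — Angular frequency: ω = 2π·f = 2π·52.7 = 331.1 rad/s.
Step 2 — Component impedances:
  Z1: Z = jωL = j·331.1·0.0542 = 0 + j17.95 Ω
  Z2: Z = jωL = j·331.1·0.0217 = 0 + j7.185 Ω
  Z3: Z = jωL = j·331.1·0.0283 = 0 + j9.371 Ω
  Z4: Z = jωL = j·331.1·0.0218 = 0 + j7.219 Ω
Step 3 — Ladder network (open output): work backward from the far end, alternating series and parallel combinations. Z_in = 0 + j22.96 Ω = 22.96∠90.0° Ω.
Step 4 — Power factor: PF = cos(φ) = Re(Z)/|Z| = 0/22.96 = 0.
Step 5 — Type: Im(Z) = 22.96 ⇒ lagging (phase φ = 90.0°).

PF = 0 (lagging, φ = 90.0°)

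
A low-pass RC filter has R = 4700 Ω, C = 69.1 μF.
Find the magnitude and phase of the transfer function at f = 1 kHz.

Step 1 — Angular frequency: ω = 2π·1000 = 6283 rad/s.
Step 2 — Transfer function: H(jω) = 1/(1 + jωRC).
Step 3 — Denominator: 1 + jωRC = 1 + j·6283·4700·6.91e-05 = 1 + j2041.
Step 4 — H = 2.402e-07 - j0.0004901.
Step 5 — Magnitude: |H| = 0.0004901 (-66.2 dB); phase: φ = -90.0°.

|H| = 0.0004901 (-66.2 dB), φ = -90.0°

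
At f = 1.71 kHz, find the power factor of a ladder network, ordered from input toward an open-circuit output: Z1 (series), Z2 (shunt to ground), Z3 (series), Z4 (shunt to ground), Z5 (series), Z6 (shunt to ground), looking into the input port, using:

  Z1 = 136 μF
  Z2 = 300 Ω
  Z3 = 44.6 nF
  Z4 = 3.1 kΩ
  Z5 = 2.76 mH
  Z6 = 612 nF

Step 1 — Angular frequency: ω = 2π·f = 2π·1710 = 1.074e+04 rad/s.
Step 2 — Component impedances:
  Z1: Z = 1/(jωC) = -j/(ω·C) = 0 - j0.6844 Ω
  Z2: Z = R = 300 Ω
  Z3: Z = 1/(jωC) = -j/(ω·C) = 0 - j2087 Ω
  Z4: Z = R = 3100 Ω
  Z5: Z = jωL = j·1.074e+04·0.00276 = 0 + j29.65 Ω
  Z6: Z = 1/(jωC) = -j/(ω·C) = 0 - j152.1 Ω
Step 3 — Ladder network (open output): work backward from the far end, alternating series and parallel combinations. Z_in = 294.5 - j40.66 Ω = 297.3∠-7.9° Ω.
Step 4 — Power factor: PF = cos(φ) = Re(Z)/|Z| = 294.5/297.3 = 0.9906.
Step 5 — Type: Im(Z) = -40.66 ⇒ leading (phase φ = -7.9°).

PF = 0.9906 (leading, φ = -7.9°)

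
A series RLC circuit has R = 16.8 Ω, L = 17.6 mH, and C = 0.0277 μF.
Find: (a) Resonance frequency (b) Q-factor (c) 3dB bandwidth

Step 1 — Resonance condition Im(Z)=0 gives ω₀ = 1/√(LC).
Step 2 — ω₀ = 1/√(0.0176·2.77e-08) = 4.529e+04 rad/s.
Step 3 — f₀ = ω₀/(2π) = 7208 Hz.
Step 4 — Series Q: Q = ω₀L/R = 4.529e+04·0.0176/16.8 = 47.45.
Step 5 — 3dB bandwidth: Δω = ω₀/Q = 954.5 rad/s; BW = Δω/(2π) = 151.9 Hz.

(a) f₀ = 7208 Hz  (b) Q = 47.45  (c) BW = 151.9 Hz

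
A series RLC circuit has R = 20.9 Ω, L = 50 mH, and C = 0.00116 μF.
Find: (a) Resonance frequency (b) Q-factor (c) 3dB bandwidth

Step 1 — Resonance condition Im(Z)=0 gives ω₀ = 1/√(LC).
Step 2 — ω₀ = 1/√(0.05·1.16e-09) = 1.313e+05 rad/s.
Step 3 — f₀ = ω₀/(2π) = 2.09e+04 Hz.
Step 4 — Series Q: Q = ω₀L/R = 1.313e+05·0.05/20.9 = 314.1.
Step 5 — 3dB bandwidth: Δω = ω₀/Q = 418 rad/s; BW = Δω/(2π) = 66.53 Hz.

(a) f₀ = 2.09e+04 Hz  (b) Q = 314.1  (c) BW = 66.53 Hz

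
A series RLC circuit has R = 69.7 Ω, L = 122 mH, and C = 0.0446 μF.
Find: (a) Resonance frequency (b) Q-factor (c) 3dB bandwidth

Step 1 — Resonance: ω₀ = 1/√(LC) = 1/√(0.122·4.46e-08) = 1.356e+04 rad/s.
Step 2 — f₀ = ω₀/(2π) = 2158 Hz.
Step 3 — Series Q: Q = ω₀L/R = 1.356e+04·0.122/69.7 = 23.73.
Step 4 — Bandwidth: Δω = ω₀/Q = 571.3 rad/s; BW = Δω/(2π) = 90.93 Hz.

(a) f₀ = 2158 Hz  (b) Q = 23.73  (c) BW = 90.93 Hz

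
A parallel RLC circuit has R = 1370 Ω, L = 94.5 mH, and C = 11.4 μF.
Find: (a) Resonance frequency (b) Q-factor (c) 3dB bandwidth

Step 1 — Resonance: ω₀ = 1/√(LC) = 1/√(0.0945·1.14e-05) = 963.5 rad/s.
Step 2 — f₀ = ω₀/(2π) = 153.3 Hz.
Step 3 — Parallel Q: Q = R/(ω₀L) = 1370/(963.5·0.0945) = 15.05.
Step 4 — Bandwidth: Δω = ω₀/Q = 64.03 rad/s; BW = Δω/(2π) = 10.19 Hz.

(a) f₀ = 153.3 Hz  (b) Q = 15.05  (c) BW = 10.19 Hz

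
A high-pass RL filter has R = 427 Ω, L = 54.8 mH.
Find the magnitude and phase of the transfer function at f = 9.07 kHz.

Step 1 — Angular frequency: ω = 2π·9070 = 5.699e+04 rad/s.
Step 2 — Transfer function: H(jω) = jωL/(R + jωL).
Step 3 — Numerator jωL = j·3123; denominator R + jωL = 427 + j3123.
Step 4 — H = 0.9816 + j0.1342.
Step 5 — Magnitude: |H| = 0.9908 (-0.1 dB); phase: φ = 7.8°.

|H| = 0.9908 (-0.1 dB), φ = 7.8°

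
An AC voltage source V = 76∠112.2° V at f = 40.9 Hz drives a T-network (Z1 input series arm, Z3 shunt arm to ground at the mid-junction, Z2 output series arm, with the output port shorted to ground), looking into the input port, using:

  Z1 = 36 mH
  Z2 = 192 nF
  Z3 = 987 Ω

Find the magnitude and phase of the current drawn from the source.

Step 1 — Angular frequency: ω = 2π·f = 2π·40.9 = 257 rad/s.
Step 2 — Component impedances:
  Z1: Z = jωL = j·257·0.036 = 0 + j9.251 Ω
  Z2: Z = 1/(jωC) = -j/(ω·C) = 0 - j2.027e+04 Ω
  Z3: Z = R = 987 Ω
Step 3 — With the output port shorted to ground, the output series arm Z2 runs from the junction to ground; the shunt arm Z3 also runs from the junction to ground. They appear in parallel: Z3 || Z2 = 984.7 - j47.95 Ω.
Step 4 — Series with input arm Z1: Z_in = Z1 + (Z3 || Z2) = 984.7 - j38.7 Ω = 985.4∠-2.3° Ω.
Step 5 — Source phasor: V = 76∠112.2° V = -28.72 + j70.37 V.
Step 6 — Ohm's law: I = V / Z_total = (-28.72 + j70.37) / (984.7 - j38.7) = -0.03192 + j0.07021 A.
Step 7 — Convert to polar: |I| = 0.07712 A, ∠I = 114.5°.

I = 0.07712∠114.5° A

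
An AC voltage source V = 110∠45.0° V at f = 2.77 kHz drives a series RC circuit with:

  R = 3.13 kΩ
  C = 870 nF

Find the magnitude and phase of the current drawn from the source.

Step 1 — Angular frequency: ω = 2π·f = 2π·2770 = 1.74e+04 rad/s.
Step 2 — Component impedances:
  R: Z = R = 3130 Ω
  C: Z = 1/(jωC) = -j/(ω·C) = 0 - j66.04 Ω
Step 3 — Series combination: Z_total = R + C = 3130 - j66.04 Ω = 3131∠-1.2° Ω.
Step 4 — Source phasor: V = 110∠45.0° V = 77.78 + j77.78 V.
Step 5 — Ohm's law: I = V / Z_total = (77.78 + j77.78) / (3130 - j66.04) = 0.02432 + j0.02536 A.
Step 6 — Convert to polar: |I| = 0.03514 A, ∠I = 46.2°.

I = 0.03514∠46.2° A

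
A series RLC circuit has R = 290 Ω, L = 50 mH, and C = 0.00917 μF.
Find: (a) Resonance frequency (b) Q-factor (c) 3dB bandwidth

Step 1 — Resonance condition Im(Z)=0 gives ω₀ = 1/√(LC).
Step 2 — ω₀ = 1/√(0.05·9.17e-09) = 4.67e+04 rad/s.
Step 3 — f₀ = ω₀/(2π) = 7433 Hz.
Step 4 — Series Q: Q = ω₀L/R = 4.67e+04·0.05/290 = 8.052.
Step 5 — 3dB bandwidth: Δω = ω₀/Q = 5800 rad/s; BW = Δω/(2π) = 923.1 Hz.

(a) f₀ = 7433 Hz  (b) Q = 8.052  (c) BW = 923.1 Hz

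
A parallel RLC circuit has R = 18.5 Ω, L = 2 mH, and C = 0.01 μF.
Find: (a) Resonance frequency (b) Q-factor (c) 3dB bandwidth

Step 1 — Resonance: ω₀ = 1/√(LC) = 1/√(0.002·1e-08) = 2.236e+05 rad/s.
Step 2 — f₀ = ω₀/(2π) = 3.559e+04 Hz.
Step 3 — Parallel Q: Q = R/(ω₀L) = 18.5/(2.236e+05·0.002) = 0.04137.
Step 4 — Bandwidth: Δω = ω₀/Q = 5.405e+06 rad/s; BW = Δω/(2π) = 8.603e+05 Hz.

(a) f₀ = 3.559e+04 Hz  (b) Q = 0.04137  (c) BW = 8.603e+05 Hz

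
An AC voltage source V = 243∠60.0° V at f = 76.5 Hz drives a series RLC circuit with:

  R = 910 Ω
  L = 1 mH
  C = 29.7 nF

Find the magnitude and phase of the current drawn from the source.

Step 1 — Angular frequency: ω = 2π·f = 2π·76.5 = 480.7 rad/s.
Step 2 — Component impedances:
  R: Z = R = 910 Ω
  L: Z = jωL = j·480.7·0.001 = 0 + j0.4807 Ω
  C: Z = 1/(jωC) = -j/(ω·C) = 0 - j7.005e+04 Ω
Step 3 — Series combination: Z_total = R + L + C = 910 - j7.005e+04 Ω = 7.005e+04∠-89.3° Ω.
Step 4 — Source phasor: V = 243∠60.0° V = 121.5 + j210.4 V.
Step 5 — Ohm's law: I = V / Z_total = (121.5 + j210.4) / (910 - j7.005e+04) = -0.002981 + j0.001773 A.
Step 6 — Convert to polar: |I| = 0.003469 A, ∠I = 149.3°.

I = 0.003469∠149.3° A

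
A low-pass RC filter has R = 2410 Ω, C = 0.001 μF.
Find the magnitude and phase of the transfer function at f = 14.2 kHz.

Step 1 — Angular frequency: ω = 2π·1.42e+04 = 8.922e+04 rad/s.
Step 2 — Transfer function: H(jω) = 1/(1 + jωRC).
Step 3 — Denominator: 1 + jωRC = 1 + j·8.922e+04·2410·1e-09 = 1 + j0.215.
Step 4 — H = 0.9558 - j0.2055.
Step 5 — Magnitude: |H| = 0.9777 (-0.2 dB); phase: φ = -12.1°.

|H| = 0.9777 (-0.2 dB), φ = -12.1°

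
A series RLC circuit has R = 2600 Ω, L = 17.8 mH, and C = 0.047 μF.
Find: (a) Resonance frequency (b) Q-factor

Step 1 — Resonance condition Im(Z)=0 gives ω₀ = 1/√(LC).
Step 2 — ω₀ = 1/√(0.0178·4.7e-08) = 3.457e+04 rad/s.
Step 3 — f₀ = ω₀/(2π) = 5503 Hz.
Step 4 — Series Q: Q = ω₀L/R = 3.457e+04·0.0178/2600 = 0.2367.

(a) f₀ = 5503 Hz  (b) Q = 0.2367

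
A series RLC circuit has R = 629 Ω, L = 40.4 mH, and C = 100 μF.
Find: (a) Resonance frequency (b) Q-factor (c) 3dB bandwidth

Step 1 — Resonance condition Im(Z)=0 gives ω₀ = 1/√(LC).
Step 2 — ω₀ = 1/√(0.0404·0.0001) = 497.5 rad/s.
Step 3 — f₀ = ω₀/(2π) = 79.18 Hz.
Step 4 — Series Q: Q = ω₀L/R = 497.5·0.0404/629 = 0.03196.
Step 5 — 3dB bandwidth: Δω = ω₀/Q = 1.557e+04 rad/s; BW = Δω/(2π) = 2478 Hz.

(a) f₀ = 79.18 Hz  (b) Q = 0.03196  (c) BW = 2478 Hz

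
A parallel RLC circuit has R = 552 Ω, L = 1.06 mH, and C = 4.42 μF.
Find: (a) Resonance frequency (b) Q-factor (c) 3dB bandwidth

Step 1 — Resonance: ω₀ = 1/√(LC) = 1/√(0.00106·4.42e-06) = 1.461e+04 rad/s.
Step 2 — f₀ = ω₀/(2π) = 2325 Hz.
Step 3 — Parallel Q: Q = R/(ω₀L) = 552/(1.461e+04·0.00106) = 35.64.
Step 4 — Bandwidth: Δω = ω₀/Q = 409.9 rad/s; BW = Δω/(2π) = 65.23 Hz.

(a) f₀ = 2325 Hz  (b) Q = 35.64  (c) BW = 65.23 Hz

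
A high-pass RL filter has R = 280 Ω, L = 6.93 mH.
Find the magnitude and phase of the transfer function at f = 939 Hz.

Step 1 — Angular frequency: ω = 2π·939 = 5900 rad/s.
Step 2 — Transfer function: H(jω) = jωL/(R + jωL).
Step 3 — Numerator jωL = j·40.89; denominator R + jωL = 280 + j40.89.
Step 4 — H = 0.02088 + j0.143.
Step 5 — Magnitude: |H| = 0.1445 (-16.8 dB); phase: φ = 81.7°.

|H| = 0.1445 (-16.8 dB), φ = 81.7°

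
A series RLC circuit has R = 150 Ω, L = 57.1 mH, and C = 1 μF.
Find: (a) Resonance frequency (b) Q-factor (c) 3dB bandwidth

Step 1 — Resonance: ω₀ = 1/√(LC) = 1/√(0.0571·1e-06) = 4185 rad/s.
Step 2 — f₀ = ω₀/(2π) = 666 Hz.
Step 3 — Series Q: Q = ω₀L/R = 4185·0.0571/150 = 1.593.
Step 4 — Bandwidth: Δω = ω₀/Q = 2627 rad/s; BW = Δω/(2π) = 418.1 Hz.

(a) f₀ = 666 Hz  (b) Q = 1.593  (c) BW = 418.1 Hz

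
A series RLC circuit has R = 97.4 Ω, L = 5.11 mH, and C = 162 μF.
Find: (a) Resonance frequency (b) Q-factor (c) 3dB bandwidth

Step 1 — Resonance condition Im(Z)=0 gives ω₀ = 1/√(LC).
Step 2 — ω₀ = 1/√(0.00511·0.000162) = 1099 rad/s.
Step 3 — f₀ = ω₀/(2π) = 174.9 Hz.
Step 4 — Series Q: Q = ω₀L/R = 1099·0.00511/97.4 = 0.05766.
Step 5 — 3dB bandwidth: Δω = ω₀/Q = 1.906e+04 rad/s; BW = Δω/(2π) = 3034 Hz.

(a) f₀ = 174.9 Hz  (b) Q = 0.05766  (c) BW = 3034 Hz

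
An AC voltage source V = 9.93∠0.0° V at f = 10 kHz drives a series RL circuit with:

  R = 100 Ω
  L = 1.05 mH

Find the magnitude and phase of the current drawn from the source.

Step 1 — Angular frequency: ω = 2π·f = 2π·1e+04 = 6.283e+04 rad/s.
Step 2 — Component impedances:
  R: Z = R = 100 Ω
  L: Z = jωL = j·6.283e+04·0.00105 = 0 + j65.97 Ω
Step 3 — Series combination: Z_total = R + L = 100 + j65.97 Ω = 119.8∠33.4° Ω.
Step 4 — Source phasor: V = 9.93∠0.0° V = 9.93 V.
Step 5 — Ohm's law: I = V / Z_total = (9.93) / (100 + j65.97) = 0.06919 - j0.04564 A.
Step 6 — Convert to polar: |I| = 0.08289 A, ∠I = -33.4°.

I = 0.08289∠-33.4° A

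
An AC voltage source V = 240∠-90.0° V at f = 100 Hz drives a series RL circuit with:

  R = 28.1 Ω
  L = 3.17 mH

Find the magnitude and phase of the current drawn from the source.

Step 1 — Angular frequency: ω = 2π·f = 2π·100 = 628.3 rad/s.
Step 2 — Component impedances:
  R: Z = R = 28.1 Ω
  L: Z = jωL = j·628.3·0.00317 = 0 + j1.992 Ω
Step 3 — Series combination: Z_total = R + L = 28.1 + j1.992 Ω = 28.17∠4.1° Ω.
Step 4 — Source phasor: V = 240∠-90.0° V = 0 - j240 V.
Step 5 — Ohm's law: I = V / Z_total = (0 - j240) / (28.1 + j1.992) = -0.6024 - j8.498 A.
Step 6 — Convert to polar: |I| = 8.52 A, ∠I = -94.1°.

I = 8.52∠-94.1° A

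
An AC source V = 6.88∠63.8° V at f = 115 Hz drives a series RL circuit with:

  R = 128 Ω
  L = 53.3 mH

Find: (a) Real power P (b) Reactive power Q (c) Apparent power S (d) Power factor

Step 1 — Angular frequency: ω = 2π·f = 2π·115 = 722.6 rad/s.
Step 2 — Component impedances:
  R: Z = R = 128 Ω
  L: Z = jωL = j·722.6·0.0533 = 0 + j38.51 Ω
Step 3 — Series combination: Z_total = R + L = 128 + j38.51 Ω = 133.7∠16.7° Ω.
Step 4 — Source phasor: V = 6.88∠63.8° V = 3.038 + j6.173 V.
Step 5 — Current: I = V / Z = 0.03507 + j0.03768 A = 0.05147∠47.1° A.
Step 6 — Complex power: S = V·I* = 0.3391 + j0.102 VA.
Step 7 — Real power: P = Re(S) = 0.3391 W.
Step 8 — Reactive power: Q = Im(S) = 0.102 VAR.
Step 9 — Apparent power: |S| = 0.3541 VA.
Step 10 — Power factor: PF = P/|S| = 0.9576 (lagging).

(a) P = 0.3391 W  (b) Q = 0.102 VAR  (c) S = 0.3541 VA  (d) PF = 0.9576 (lagging)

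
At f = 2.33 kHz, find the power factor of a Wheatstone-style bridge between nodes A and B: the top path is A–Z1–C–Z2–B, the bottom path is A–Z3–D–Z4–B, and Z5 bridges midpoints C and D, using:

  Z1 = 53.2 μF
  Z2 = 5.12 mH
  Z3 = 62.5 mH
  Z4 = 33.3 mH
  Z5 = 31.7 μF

Step 1 — Angular frequency: ω = 2π·f = 2π·2330 = 1.464e+04 rad/s.
Step 2 — Component impedances:
  Z1: Z = 1/(jωC) = -j/(ω·C) = 0 - j1.284 Ω
  Z2: Z = jωL = j·1.464e+04·0.00512 = 0 + j74.96 Ω
  Z3: Z = jωL = j·1.464e+04·0.0625 = 0 + j915 Ω
  Z4: Z = jωL = j·1.464e+04·0.0333 = 0 + j487.5 Ω
  Z5: Z = 1/(jωC) = -j/(ω·C) = 0 - j2.155 Ω
Step 3 — Bridge requires nodal analysis (the Z5 bridge couples midpoints C and D, so the two paths cannot be reduced to a simple series/parallel combination). Setting node B to ground and injecting 1 A at node A, the 3-node admittance system at A, C, D solves to V_A = Z_AB = 0 + j63.64 Ω = 63.64∠90.0° Ω.
Step 4 — Power factor: PF = cos(φ) = Re(Z)/|Z| = 0/63.64 = 0.
Step 5 — Type: Im(Z) = 63.64 ⇒ lagging (phase φ = 90.0°).

PF = 0 (lagging, φ = 90.0°)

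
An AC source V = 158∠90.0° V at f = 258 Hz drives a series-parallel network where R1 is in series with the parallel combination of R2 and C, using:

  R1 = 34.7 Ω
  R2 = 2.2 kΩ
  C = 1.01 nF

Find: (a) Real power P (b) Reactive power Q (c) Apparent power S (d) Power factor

Step 1 — Angular frequency: ω = 2π·f = 2π·258 = 1621 rad/s.
Step 2 — Component impedances:
  R1: Z = R = 34.7 Ω
  R2: Z = R = 2200 Ω
  C: Z = 1/(jωC) = -j/(ω·C) = 0 - j6.108e+05 Ω
Step 3 — Parallel branch: R2 || C = 1/(1/R2 + 1/C) = 2200 - j7.924 Ω.
Step 4 — Series with R1: Z_total = R1 + (R2 || C) = 2235 - j7.924 Ω = 2235∠-0.2° Ω.
Step 5 — Source phasor: V = 158∠90.0° V = 0 + j158 V.
Step 6 — Current: I = V / Z = -0.0002507 + j0.0707 A = 0.0707∠90.2° A.
Step 7 — Complex power: S = V·I* = 11.17 - j0.03961 VA.
Step 8 — Real power: P = Re(S) = 11.17 W.
Step 9 — Reactive power: Q = Im(S) = -0.03961 VAR.
Step 10 — Apparent power: |S| = 11.17 VA.
Step 11 — Power factor: PF = P/|S| = 1 (leading).

(a) P = 11.17 W  (b) Q = -0.03961 VAR  (c) S = 11.17 VA  (d) PF = 1 (leading)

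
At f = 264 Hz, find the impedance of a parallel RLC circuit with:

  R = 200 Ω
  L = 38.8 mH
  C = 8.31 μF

Step 1 — Angular frequency: ω = 2π·f = 2π·264 = 1659 rad/s.
Step 2 — Component impedances:
  R: Z = R = 200 Ω
  L: Z = jωL = j·1659·0.0388 = 0 + j64.36 Ω
  C: Z = 1/(jωC) = -j/(ω·C) = 0 - j72.55 Ω
Step 3 — Parallel combination: 1/Z_total = 1/R + 1/L + 1/C; Z_total = 178.1 + j62.45 Ω = 188.7∠19.3° Ω.

Z = 178.1 + j62.45 Ω = 188.7∠19.3° Ω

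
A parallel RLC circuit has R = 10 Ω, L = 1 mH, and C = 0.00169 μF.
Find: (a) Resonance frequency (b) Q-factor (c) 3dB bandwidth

Step 1 — Resonance: ω₀ = 1/√(LC) = 1/√(0.001·1.69e-09) = 7.692e+05 rad/s.
Step 2 — f₀ = ω₀/(2π) = 1.224e+05 Hz.
Step 3 — Parallel Q: Q = R/(ω₀L) = 10/(7.692e+05·0.001) = 0.013.
Step 4 — Bandwidth: Δω = ω₀/Q = 5.917e+07 rad/s; BW = Δω/(2π) = 9.417e+06 Hz.

(a) f₀ = 1.224e+05 Hz  (b) Q = 0.013  (c) BW = 9.417e+06 Hz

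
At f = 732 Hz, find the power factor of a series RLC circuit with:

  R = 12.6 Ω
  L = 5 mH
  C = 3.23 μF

Step 1 — Angular frequency: ω = 2π·f = 2π·732 = 4599 rad/s.
Step 2 — Component impedances:
  R: Z = R = 12.6 Ω
  L: Z = jωL = j·4599·0.005 = 0 + j23 Ω
  C: Z = 1/(jωC) = -j/(ω·C) = 0 - j67.31 Ω
Step 3 — Series combination: Z_total = R + L + C = 12.6 - j44.32 Ω = 46.07∠-74.1° Ω.
Step 4 — Power factor: PF = cos(φ) = Re(Z)/|Z| = 12.6/46.07 = 0.2735.
Step 5 — Type: Im(Z) = -44.32 ⇒ leading (phase φ = -74.1°).

PF = 0.2735 (leading, φ = -74.1°)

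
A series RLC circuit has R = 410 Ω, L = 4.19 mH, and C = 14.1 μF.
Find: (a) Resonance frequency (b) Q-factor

Step 1 — Resonance condition Im(Z)=0 gives ω₀ = 1/√(LC).
Step 2 — ω₀ = 1/√(0.00419·1.41e-05) = 4114 rad/s.
Step 3 — f₀ = ω₀/(2π) = 654.8 Hz.
Step 4 — Series Q: Q = ω₀L/R = 4114·0.00419/410 = 0.04204.

(a) f₀ = 654.8 Hz  (b) Q = 0.04204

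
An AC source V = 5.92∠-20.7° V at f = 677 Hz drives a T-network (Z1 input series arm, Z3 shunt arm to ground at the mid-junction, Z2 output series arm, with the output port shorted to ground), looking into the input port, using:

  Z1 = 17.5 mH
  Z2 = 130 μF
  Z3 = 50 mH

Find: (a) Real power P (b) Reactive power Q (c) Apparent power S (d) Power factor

Step 1 — Angular frequency: ω = 2π·f = 2π·677 = 4254 rad/s.
Step 2 — Component impedances:
  Z1: Z = jωL = j·4254·0.0175 = 0 + j74.44 Ω
  Z2: Z = 1/(jωC) = -j/(ω·C) = 0 - j1.808 Ω
  Z3: Z = jωL = j·4254·0.05 = 0 + j212.7 Ω
Step 3 — With the output port shorted to ground, the output series arm Z2 runs from the junction to ground; the shunt arm Z3 also runs from the junction to ground. They appear in parallel: Z3 || Z2 = 0 - j1.824 Ω.
Step 4 — Series with input arm Z1: Z_in = Z1 + (Z3 || Z2) = 0 + j72.62 Ω = 72.62∠90.0° Ω.
Step 5 — Source phasor: V = 5.92∠-20.7° V = 5.538 - j2.093 V.
Step 6 — Current: I = V / Z = -0.02882 - j0.07626 A = 0.08152∠-110.7° A.
Step 7 — Complex power: S = V·I* = 0 + j0.4826 VA.
Step 8 — Real power: P = Re(S) = 0 W.
Step 9 — Reactive power: Q = Im(S) = 0.4826 VAR.
Step 10 — Apparent power: |S| = 0.4826 VA.
Step 11 — Power factor: PF = P/|S| = 0 (lagging).

(a) P = 0 W  (b) Q = 0.4826 VAR  (c) S = 0.4826 VA  (d) PF = 0 (lagging)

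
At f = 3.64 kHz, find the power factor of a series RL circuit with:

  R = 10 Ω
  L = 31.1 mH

Step 1 — Angular frequency: ω = 2π·f = 2π·3640 = 2.287e+04 rad/s.
Step 2 — Component impedances:
  R: Z = R = 10 Ω
  L: Z = jωL = j·2.287e+04·0.0311 = 0 + j711.3 Ω
Step 3 — Series combination: Z_total = R + L = 10 + j711.3 Ω = 711.4∠89.2° Ω.
Step 4 — Power factor: PF = cos(φ) = Re(Z)/|Z| = 10/711.4 = 0.01406.
Step 5 — Type: Im(Z) = 711.3 ⇒ lagging (phase φ = 89.2°).

PF = 0.01406 (lagging, φ = 89.2°)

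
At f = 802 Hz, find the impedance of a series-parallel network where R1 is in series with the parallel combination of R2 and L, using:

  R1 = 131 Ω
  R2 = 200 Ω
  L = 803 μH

Step 1 — Angular frequency: ω = 2π·f = 2π·802 = 5039 rad/s.
Step 2 — Component impedances:
  R1: Z = R = 131 Ω
  R2: Z = R = 200 Ω
  L: Z = jωL = j·5039·0.000803 = 0 + j4.046 Ω
Step 3 — Parallel branch: R2 || L = 1/(1/R2 + 1/L) = 0.08183 + j4.045 Ω.
Step 4 — Series with R1: Z_total = R1 + (R2 || L) = 131.1 + j4.045 Ω = 131.1∠1.8° Ω.

Z = 131.1 + j4.045 Ω = 131.1∠1.8° Ω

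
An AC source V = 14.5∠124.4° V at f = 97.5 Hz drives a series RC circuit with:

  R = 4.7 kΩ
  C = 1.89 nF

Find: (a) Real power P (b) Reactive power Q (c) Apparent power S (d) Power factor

Step 1 — Angular frequency: ω = 2π·f = 2π·97.5 = 612.6 rad/s.
Step 2 — Component impedances:
  R: Z = R = 4700 Ω
  C: Z = 1/(jωC) = -j/(ω·C) = 0 - j8.637e+05 Ω
Step 3 — Series combination: Z_total = R + C = 4700 - j8.637e+05 Ω = 8.637e+05∠-89.7° Ω.
Step 4 — Source phasor: V = 14.5∠124.4° V = -8.192 + j11.96 V.
Step 5 — Current: I = V / Z = -1.39e-05 - j9.409e-06 A = 1.679e-05∠-145.9° A.
Step 6 — Complex power: S = V·I* = 1.325e-06 - j0.0002434 VA.
Step 7 — Real power: P = Re(S) = 1.325e-06 W.
Step 8 — Reactive power: Q = Im(S) = -0.0002434 VAR.
Step 9 — Apparent power: |S| = 0.0002434 VA.
Step 10 — Power factor: PF = P/|S| = 0.005442 (leading).

(a) P = 1.325e-06 W  (b) Q = -0.0002434 VAR  (c) S = 0.0002434 VA  (d) PF = 0.005442 (leading)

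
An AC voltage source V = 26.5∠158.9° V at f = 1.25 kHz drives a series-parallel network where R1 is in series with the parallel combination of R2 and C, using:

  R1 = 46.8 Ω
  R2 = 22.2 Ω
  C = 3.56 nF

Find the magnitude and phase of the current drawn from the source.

Step 1 — Angular frequency: ω = 2π·f = 2π·1250 = 7854 rad/s.
Step 2 — Component impedances:
  R1: Z = R = 46.8 Ω
  R2: Z = R = 22.2 Ω
  C: Z = 1/(jωC) = -j/(ω·C) = 0 - j3.577e+04 Ω
Step 3 — Parallel branch: R2 || C = 1/(1/R2 + 1/C) = 22.2 - j0.01378 Ω.
Step 4 — Series with R1: Z_total = R1 + (R2 || C) = 69 - j0.01378 Ω = 69∠-0.0° Ω.
Step 5 — Source phasor: V = 26.5∠158.9° V = -24.72 + j9.54 V.
Step 6 — Ohm's law: I = V / Z_total = (-24.72 + j9.54) / (69 - j0.01378) = -0.3583 + j0.1382 A.
Step 7 — Convert to polar: |I| = 0.3841 A, ∠I = 158.9°.

I = 0.3841∠158.9° A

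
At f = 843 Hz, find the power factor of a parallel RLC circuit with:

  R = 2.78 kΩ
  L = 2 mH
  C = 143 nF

Step 1 — Angular frequency: ω = 2π·f = 2π·843 = 5297 rad/s.
Step 2 — Component impedances:
  R: Z = R = 2780 Ω
  L: Z = jωL = j·5297·0.002 = 0 + j10.59 Ω
  C: Z = 1/(jωC) = -j/(ω·C) = 0 - j1320 Ω
Step 3 — Parallel combination: 1/Z_total = 1/R + 1/L + 1/C; Z_total = 0.04102 + j10.68 Ω = 10.68∠89.8° Ω.
Step 4 — Power factor: PF = cos(φ) = Re(Z)/|Z| = 0.04102/10.68 = 0.003841.
Step 5 — Type: Im(Z) = 10.68 ⇒ lagging (phase φ = 89.8°).

PF = 0.003841 (lagging, φ = 89.8°)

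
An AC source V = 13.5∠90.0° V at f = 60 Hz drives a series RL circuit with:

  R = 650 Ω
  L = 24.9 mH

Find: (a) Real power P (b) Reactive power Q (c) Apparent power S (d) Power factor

Step 1 — Angular frequency: ω = 2π·f = 2π·60 = 377 rad/s.
Step 2 — Component impedances:
  R: Z = R = 650 Ω
  L: Z = jωL = j·377·0.0249 = 0 + j9.387 Ω
Step 3 — Series combination: Z_total = R + L = 650 + j9.387 Ω = 650.1∠0.8° Ω.
Step 4 — Source phasor: V = 13.5∠90.0° V = 0 + j13.5 V.
Step 5 — Current: I = V / Z = 0.0002999 + j0.02076 A = 0.02077∠89.2° A.
Step 6 — Complex power: S = V·I* = 0.2803 + j0.004048 VA.
Step 7 — Real power: P = Re(S) = 0.2803 W.
Step 8 — Reactive power: Q = Im(S) = 0.004048 VAR.
Step 9 — Apparent power: |S| = 0.2804 VA.
Step 10 — Power factor: PF = P/|S| = 0.9999 (lagging).

(a) P = 0.2803 W  (b) Q = 0.004048 VAR  (c) S = 0.2804 VA  (d) PF = 0.9999 (lagging)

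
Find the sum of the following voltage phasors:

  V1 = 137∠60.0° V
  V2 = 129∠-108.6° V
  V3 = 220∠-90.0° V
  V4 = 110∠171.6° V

Step 1 — Convert each phasor to rectangular form:
  V1 = 137·(cos(60.0°) + j·sin(60.0°)) = 68.5 + j118.6 V
  V2 = 129·(cos(-108.6°) + j·sin(-108.6°)) = -41.15 - j122.3 V
  V3 = 220·(cos(-90.0°) + j·sin(-90.0°)) = 0 - j220 V
  V4 = 110·(cos(171.6°) + j·sin(171.6°)) = -108.8 + j16.07 V
Step 2 — Sum components: V_total = -81.47 - j207.5 V.
Step 3 — Convert to polar: |V_total| = 223 V, ∠V_total = -111.4°.

V_total = 223∠-111.4° V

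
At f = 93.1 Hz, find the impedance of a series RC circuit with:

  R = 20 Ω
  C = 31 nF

Step 1 — Angular frequency: ω = 2π·f = 2π·93.1 = 585 rad/s.
Step 2 — Component impedances:
  R: Z = R = 20 Ω
  C: Z = 1/(jωC) = -j/(ω·C) = 0 - j5.515e+04 Ω
Step 3 — Series combination: Z_total = R + C = 20 - j5.515e+04 Ω = 5.515e+04∠-90.0° Ω.

Z = 20 - j5.515e+04 Ω = 5.515e+04∠-90.0° Ω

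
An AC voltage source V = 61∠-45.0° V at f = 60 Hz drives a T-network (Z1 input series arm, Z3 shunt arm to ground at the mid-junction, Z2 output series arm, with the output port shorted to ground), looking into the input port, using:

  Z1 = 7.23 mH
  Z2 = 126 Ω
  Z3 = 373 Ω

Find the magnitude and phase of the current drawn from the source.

Step 1 — Angular frequency: ω = 2π·f = 2π·60 = 377 rad/s.
Step 2 — Component impedances:
  Z1: Z = jωL = j·377·0.00723 = 0 + j2.726 Ω
  Z2: Z = R = 126 Ω
  Z3: Z = R = 373 Ω
Step 3 — With the output port shorted to ground, the output series arm Z2 runs from the junction to ground; the shunt arm Z3 also runs from the junction to ground. They appear in parallel: Z3 || Z2 = 94.18 Ω.
Step 4 — Series with input arm Z1: Z_in = Z1 + (Z3 || Z2) = 94.18 + j2.726 Ω = 94.22∠1.7° Ω.
Step 5 — Source phasor: V = 61∠-45.0° V = 43.13 - j43.13 V.
Step 6 — Ohm's law: I = V / Z_total = (43.13 - j43.13) / (94.18 + j2.726) = 0.4443 - j0.4708 A.
Step 7 — Convert to polar: |I| = 0.6474 A, ∠I = -46.7°.

I = 0.6474∠-46.7° A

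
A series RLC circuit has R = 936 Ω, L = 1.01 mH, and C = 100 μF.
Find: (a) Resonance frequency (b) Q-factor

Step 1 — Resonance condition Im(Z)=0 gives ω₀ = 1/√(LC).
Step 2 — ω₀ = 1/√(0.00101·0.0001) = 3147 rad/s.
Step 3 — f₀ = ω₀/(2π) = 500.8 Hz.
Step 4 — Series Q: Q = ω₀L/R = 3147·0.00101/936 = 0.003395.

(a) f₀ = 500.8 Hz  (b) Q = 0.003395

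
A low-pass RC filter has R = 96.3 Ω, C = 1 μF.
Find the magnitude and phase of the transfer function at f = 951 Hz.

Step 1 — Angular frequency: ω = 2π·951 = 5975 rad/s.
Step 2 — Transfer function: H(jω) = 1/(1 + jωRC).
Step 3 — Denominator: 1 + jωRC = 1 + j·5975·96.3·1e-06 = 1 + j0.5754.
Step 4 — H = 0.7513 - j0.4323.
Step 5 — Magnitude: |H| = 0.8667 (-1.2 dB); phase: φ = -29.9°.

|H| = 0.8667 (-1.2 dB), φ = -29.9°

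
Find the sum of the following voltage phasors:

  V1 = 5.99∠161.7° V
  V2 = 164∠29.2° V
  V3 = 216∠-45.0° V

Step 1 — Convert each phasor to rectangular form:
  V1 = 5.99·(cos(161.7°) + j·sin(161.7°)) = -5.687 + j1.881 V
  V2 = 164·(cos(29.2°) + j·sin(29.2°)) = 143.2 + j80.01 V
  V3 = 216·(cos(-45.0°) + j·sin(-45.0°)) = 152.7 - j152.7 V
Step 2 — Sum components: V_total = 290.2 - j70.85 V.
Step 3 — Convert to polar: |V_total| = 298.7 V, ∠V_total = -13.7°.

V_total = 298.7∠-13.7° V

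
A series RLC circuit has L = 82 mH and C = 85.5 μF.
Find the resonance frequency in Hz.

Step 1 — Resonance condition Im(Z)=0 gives ω₀ = 1/√(LC).
Step 2 — ω₀ = 1/√(0.082·8.55e-05) = 377.7 rad/s.
Step 3 — f₀ = ω₀/(2π) = 60.11 Hz.

f₀ = 60.11 Hz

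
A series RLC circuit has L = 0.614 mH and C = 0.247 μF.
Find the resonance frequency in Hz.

Step 1 — Resonance condition Im(Z)=0 gives ω₀ = 1/√(LC).
Step 2 — ω₀ = 1/√(0.000614·2.47e-07) = 8.12e+04 rad/s.
Step 3 — f₀ = ω₀/(2π) = 1.292e+04 Hz.

f₀ = 1.292e+04 Hz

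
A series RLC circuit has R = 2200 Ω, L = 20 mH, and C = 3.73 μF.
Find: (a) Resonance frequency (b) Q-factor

Step 1 — Resonance condition Im(Z)=0 gives ω₀ = 1/√(LC).
Step 2 — ω₀ = 1/√(0.02·3.73e-06) = 3661 rad/s.
Step 3 — f₀ = ω₀/(2π) = 582.7 Hz.
Step 4 — Series Q: Q = ω₀L/R = 3661·0.02/2200 = 0.03328.

(a) f₀ = 582.7 Hz  (b) Q = 0.03328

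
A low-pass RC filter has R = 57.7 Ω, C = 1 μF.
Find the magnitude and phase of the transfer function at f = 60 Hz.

Step 1 — Angular frequency: ω = 2π·60 = 377 rad/s.
Step 2 — Transfer function: H(jω) = 1/(1 + jωRC).
Step 3 — Denominator: 1 + jωRC = 1 + j·377·57.7·1e-06 = 1 + j0.02175.
Step 4 — H = 0.9995 - j0.02174.
Step 5 — Magnitude: |H| = 0.9998 (-0.0 dB); phase: φ = -1.2°.

|H| = 0.9998 (-0.0 dB), φ = -1.2°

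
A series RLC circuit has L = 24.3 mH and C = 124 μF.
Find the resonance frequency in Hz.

Step 1 — Resonance condition Im(Z)=0 gives ω₀ = 1/√(LC).
Step 2 — ω₀ = 1/√(0.0243·0.000124) = 576.1 rad/s.
Step 3 — f₀ = ω₀/(2π) = 91.69 Hz.

f₀ = 91.69 Hz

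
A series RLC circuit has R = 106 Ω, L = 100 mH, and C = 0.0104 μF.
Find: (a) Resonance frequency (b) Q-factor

Step 1 — Resonance condition Im(Z)=0 gives ω₀ = 1/√(LC).
Step 2 — ω₀ = 1/√(0.1·1.04e-08) = 3.101e+04 rad/s.
Step 3 — f₀ = ω₀/(2π) = 4935 Hz.
Step 4 — Series Q: Q = ω₀L/R = 3.101e+04·0.1/106 = 29.25.

(a) f₀ = 4935 Hz  (b) Q = 29.25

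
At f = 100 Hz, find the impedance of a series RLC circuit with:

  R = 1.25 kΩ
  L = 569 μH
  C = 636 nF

Step 1 — Angular frequency: ω = 2π·f = 2π·100 = 628.3 rad/s.
Step 2 — Component impedances:
  R: Z = R = 1250 Ω
  L: Z = jωL = j·628.3·0.000569 = 0 + j0.3575 Ω
  C: Z = 1/(jωC) = -j/(ω·C) = 0 - j2502 Ω
Step 3 — Series combination: Z_total = R + L + C = 1250 - j2502 Ω = 2797∠-63.5° Ω.

Z = 1250 - j2502 Ω = 2797∠-63.5° Ω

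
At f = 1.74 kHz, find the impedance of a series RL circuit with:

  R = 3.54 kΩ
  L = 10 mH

Step 1 — Angular frequency: ω = 2π·f = 2π·1740 = 1.093e+04 rad/s.
Step 2 — Component impedances:
  R: Z = R = 3540 Ω
  L: Z = jωL = j·1.093e+04·0.01 = 0 + j109.3 Ω
Step 3 — Series combination: Z_total = R + L = 3540 + j109.3 Ω = 3542∠1.8° Ω.

Z = 3540 + j109.3 Ω = 3542∠1.8° Ω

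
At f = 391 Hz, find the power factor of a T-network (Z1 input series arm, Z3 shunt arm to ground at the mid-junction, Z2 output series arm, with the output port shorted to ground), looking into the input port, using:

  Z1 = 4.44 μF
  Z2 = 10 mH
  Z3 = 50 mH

Step 1 — Angular frequency: ω = 2π·f = 2π·391 = 2457 rad/s.
Step 2 — Component impedances:
  Z1: Z = 1/(jωC) = -j/(ω·C) = 0 - j91.68 Ω
  Z2: Z = jωL = j·2457·0.01 = 0 + j24.57 Ω
  Z3: Z = jωL = j·2457·0.05 = 0 + j122.8 Ω
Step 3 — With the output port shorted to ground, the output series arm Z2 runs from the junction to ground; the shunt arm Z3 also runs from the junction to ground. They appear in parallel: Z3 || Z2 = 0 + j20.47 Ω.
Step 4 — Series with input arm Z1: Z_in = Z1 + (Z3 || Z2) = 0 - j71.2 Ω = 71.2∠-90.0° Ω.
Step 5 — Power factor: PF = cos(φ) = Re(Z)/|Z| = 0/71.2 = 0.
Step 6 — Type: Im(Z) = -71.2 ⇒ leading (phase φ = -90.0°).

PF = 0 (leading, φ = -90.0°)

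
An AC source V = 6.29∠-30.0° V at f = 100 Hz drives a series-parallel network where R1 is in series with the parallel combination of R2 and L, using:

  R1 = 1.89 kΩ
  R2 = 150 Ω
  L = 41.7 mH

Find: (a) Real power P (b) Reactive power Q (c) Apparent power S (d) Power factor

Step 1 — Angular frequency: ω = 2π·f = 2π·100 = 628.3 rad/s.
Step 2 — Component impedances:
  R1: Z = R = 1890 Ω
  R2: Z = R = 150 Ω
  L: Z = jωL = j·628.3·0.0417 = 0 + j26.2 Ω
Step 3 — Parallel branch: R2 || L = 1/(1/R2 + 1/L) = 4.441 + j25.43 Ω.
Step 4 — Series with R1: Z_total = R1 + (R2 || L) = 1894 + j25.43 Ω = 1895∠0.8° Ω.
Step 5 — Source phasor: V = 6.29∠-30.0° V = 5.447 - j3.145 V.
Step 6 — Current: I = V / Z = 0.002853 - j0.001698 A = 0.00332∠-30.8° A.
Step 7 — Complex power: S = V·I* = 0.02088 + j0.0002802 VA.
Step 8 — Real power: P = Re(S) = 0.02088 W.
Step 9 — Reactive power: Q = Im(S) = 0.0002802 VAR.
Step 10 — Apparent power: |S| = 0.02088 VA.
Step 11 — Power factor: PF = P/|S| = 0.9999 (lagging).

(a) P = 0.02088 W  (b) Q = 0.0002802 VAR  (c) S = 0.02088 VA  (d) PF = 0.9999 (lagging)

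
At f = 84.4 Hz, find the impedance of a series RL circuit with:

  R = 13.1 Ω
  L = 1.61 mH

Step 1 — Angular frequency: ω = 2π·f = 2π·84.4 = 530.3 rad/s.
Step 2 — Component impedances:
  R: Z = R = 13.1 Ω
  L: Z = jωL = j·530.3·0.00161 = 0 + j0.8538 Ω
Step 3 — Series combination: Z_total = R + L = 13.1 + j0.8538 Ω = 13.13∠3.7° Ω.

Z = 13.1 + j0.8538 Ω = 13.13∠3.7° Ω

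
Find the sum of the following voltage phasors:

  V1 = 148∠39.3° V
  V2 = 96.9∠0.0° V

Step 1 — Convert each phasor to rectangular form:
  V1 = 148·(cos(39.3°) + j·sin(39.3°)) = 114.5 + j93.74 V
  V2 = 96.9·(cos(0.0°) + j·sin(0.0°)) = 96.9 V
Step 2 — Sum components: V_total = 211.4 + j93.74 V.
Step 3 — Convert to polar: |V_total| = 231.3 V, ∠V_total = 23.9°.

V_total = 231.3∠23.9° V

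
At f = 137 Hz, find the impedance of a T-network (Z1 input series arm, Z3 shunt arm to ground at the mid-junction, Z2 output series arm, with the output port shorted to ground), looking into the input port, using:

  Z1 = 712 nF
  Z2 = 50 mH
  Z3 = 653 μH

Step 1 — Angular frequency: ω = 2π·f = 2π·137 = 860.8 rad/s.
Step 2 — Component impedances:
  Z1: Z = 1/(jωC) = -j/(ω·C) = 0 - j1632 Ω
  Z2: Z = jωL = j·860.8·0.05 = 0 + j43.04 Ω
  Z3: Z = jωL = j·860.8·0.000653 = 0 + j0.5621 Ω
Step 3 — With the output port shorted to ground, the output series arm Z2 runs from the junction to ground; the shunt arm Z3 also runs from the junction to ground. They appear in parallel: Z3 || Z2 = 0 + j0.5549 Ω.
Step 4 — Series with input arm Z1: Z_in = Z1 + (Z3 || Z2) = 0 - j1631 Ω = 1631∠-90.0° Ω.

Z = 0 - j1631 Ω = 1631∠-90.0° Ω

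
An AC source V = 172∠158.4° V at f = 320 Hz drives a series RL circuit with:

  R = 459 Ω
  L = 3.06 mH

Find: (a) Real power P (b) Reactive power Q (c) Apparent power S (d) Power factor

Step 1 — Angular frequency: ω = 2π·f = 2π·320 = 2011 rad/s.
Step 2 — Component impedances:
  R: Z = R = 459 Ω
  L: Z = jωL = j·2011·0.00306 = 0 + j6.152 Ω
Step 3 — Series combination: Z_total = R + L = 459 + j6.152 Ω = 459∠0.8° Ω.
Step 4 — Source phasor: V = 172∠158.4° V = -159.9 + j63.32 V.
Step 5 — Current: I = V / Z = -0.3465 + j0.1426 A = 0.3747∠157.6° A.
Step 6 — Complex power: S = V·I* = 64.44 + j0.8638 VA.
Step 7 — Real power: P = Re(S) = 64.44 W.
Step 8 — Reactive power: Q = Im(S) = 0.8638 VAR.
Step 9 — Apparent power: |S| = 64.45 VA.
Step 10 — Power factor: PF = P/|S| = 0.9999 (lagging).

(a) P = 64.44 W  (b) Q = 0.8638 VAR  (c) S = 64.45 VA  (d) PF = 0.9999 (lagging)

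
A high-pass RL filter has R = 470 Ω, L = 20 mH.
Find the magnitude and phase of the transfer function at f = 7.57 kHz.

Step 1 — Angular frequency: ω = 2π·7570 = 4.756e+04 rad/s.
Step 2 — Transfer function: H(jω) = jωL/(R + jωL).
Step 3 — Numerator jωL = j·951.3; denominator R + jωL = 470 + j951.3.
Step 4 — H = 0.8038 + j0.3971.
Step 5 — Magnitude: |H| = 0.8965 (-0.9 dB); phase: φ = 26.3°.

|H| = 0.8965 (-0.9 dB), φ = 26.3°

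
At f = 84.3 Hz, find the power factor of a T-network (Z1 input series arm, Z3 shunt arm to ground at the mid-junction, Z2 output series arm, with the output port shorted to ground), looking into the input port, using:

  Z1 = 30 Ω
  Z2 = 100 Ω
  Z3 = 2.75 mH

Step 1 — Angular frequency: ω = 2π·f = 2π·84.3 = 529.7 rad/s.
Step 2 — Component impedances:
  Z1: Z = R = 30 Ω
  Z2: Z = R = 100 Ω
  Z3: Z = jωL = j·529.7·0.00275 = 0 + j1.457 Ω
Step 3 — With the output port shorted to ground, the output series arm Z2 runs from the junction to ground; the shunt arm Z3 also runs from the junction to ground. They appear in parallel: Z3 || Z2 = 0.02121 + j1.456 Ω.
Step 4 — Series with input arm Z1: Z_in = Z1 + (Z3 || Z2) = 30.02 + j1.456 Ω = 30.06∠2.8° Ω.
Step 5 — Power factor: PF = cos(φ) = Re(Z)/|Z| = 30.021/30.057 = 0.9988.
Step 6 — Type: Im(Z) = 1.456 ⇒ lagging (phase φ = 2.8°).

PF = 0.9988 (lagging, φ = 2.8°)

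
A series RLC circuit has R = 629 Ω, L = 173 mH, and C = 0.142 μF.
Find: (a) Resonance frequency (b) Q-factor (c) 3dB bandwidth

Step 1 — Resonance condition Im(Z)=0 gives ω₀ = 1/√(LC).
Step 2 — ω₀ = 1/√(0.173·1.42e-07) = 6380 rad/s.
Step 3 — f₀ = ω₀/(2π) = 1015 Hz.
Step 4 — Series Q: Q = ω₀L/R = 6380·0.173/629 = 1.755.
Step 5 — 3dB bandwidth: Δω = ω₀/Q = 3636 rad/s; BW = Δω/(2π) = 578.7 Hz.

(a) f₀ = 1015 Hz  (b) Q = 1.755  (c) BW = 578.7 Hz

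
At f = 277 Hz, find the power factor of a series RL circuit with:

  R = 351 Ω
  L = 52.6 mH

Step 1 — Angular frequency: ω = 2π·f = 2π·277 = 1740 rad/s.
Step 2 — Component impedances:
  R: Z = R = 351 Ω
  L: Z = jωL = j·1740·0.0526 = 0 + j91.55 Ω
Step 3 — Series combination: Z_total = R + L = 351 + j91.55 Ω = 362.7∠14.6° Ω.
Step 4 — Power factor: PF = cos(φ) = Re(Z)/|Z| = 351/362.74 = 0.9676.
Step 5 — Type: Im(Z) = 91.55 ⇒ lagging (phase φ = 14.6°).

PF = 0.9676 (lagging, φ = 14.6°)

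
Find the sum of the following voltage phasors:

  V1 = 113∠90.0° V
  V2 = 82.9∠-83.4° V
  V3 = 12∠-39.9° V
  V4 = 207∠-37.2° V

Step 1 — Convert each phasor to rectangular form:
  V1 = 113·(cos(90.0°) + j·sin(90.0°)) = 0 + j113 V
  V2 = 82.9·(cos(-83.4°) + j·sin(-83.4°)) = 9.528 - j82.35 V
  V3 = 12·(cos(-39.9°) + j·sin(-39.9°)) = 9.206 - j7.697 V
  V4 = 207·(cos(-37.2°) + j·sin(-37.2°)) = 164.9 - j125.2 V
Step 2 — Sum components: V_total = 183.6 - j102.2 V.
Step 3 — Convert to polar: |V_total| = 210.1 V, ∠V_total = -29.1°.

V_total = 210.1∠-29.1° V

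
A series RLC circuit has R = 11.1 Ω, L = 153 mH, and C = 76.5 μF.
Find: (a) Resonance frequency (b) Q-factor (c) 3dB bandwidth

Step 1 — Resonance condition Im(Z)=0 gives ω₀ = 1/√(LC).
Step 2 — ω₀ = 1/√(0.153·7.65e-05) = 292.3 rad/s.
Step 3 — f₀ = ω₀/(2π) = 46.52 Hz.
Step 4 — Series Q: Q = ω₀L/R = 292.3·0.153/11.1 = 4.029.
Step 5 — 3dB bandwidth: Δω = ω₀/Q = 72.55 rad/s; BW = Δω/(2π) = 11.55 Hz.

(a) f₀ = 46.52 Hz  (b) Q = 4.029  (c) BW = 11.55 Hz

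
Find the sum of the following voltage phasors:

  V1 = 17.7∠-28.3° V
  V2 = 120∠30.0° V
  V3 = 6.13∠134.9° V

Step 1 — Convert each phasor to rectangular form:
  V1 = 17.7·(cos(-28.3°) + j·sin(-28.3°)) = 15.58 - j8.391 V
  V2 = 120·(cos(30.0°) + j·sin(30.0°)) = 103.9 + j60 V
  V3 = 6.13·(cos(134.9°) + j·sin(134.9°)) = -4.327 + j4.342 V
Step 2 — Sum components: V_total = 115.2 + j55.95 V.
Step 3 — Convert to polar: |V_total| = 128.1 V, ∠V_total = 25.9°.

V_total = 128.1∠25.9° V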